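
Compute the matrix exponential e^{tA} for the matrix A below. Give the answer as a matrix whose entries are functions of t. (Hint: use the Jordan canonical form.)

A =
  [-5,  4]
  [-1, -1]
e^{tA} =
  [-2*t*exp(-3*t) + exp(-3*t), 4*t*exp(-3*t)]
  [-t*exp(-3*t), 2*t*exp(-3*t) + exp(-3*t)]

Strategy: write A = P · J · P⁻¹ where J is a Jordan canonical form, so e^{tA} = P · e^{tJ} · P⁻¹, and e^{tJ} can be computed block-by-block.

A has Jordan form
J =
  [-3,  1]
  [ 0, -3]
(up to reordering of blocks).

Per-block formulas:
  For a 2×2 Jordan block J_2(-3): exp(t · J_2(-3)) = e^(-3t)·(I + t·N), where N is the 2×2 nilpotent shift.

After assembling e^{tJ} and conjugating by P, we get:

e^{tA} =
  [-2*t*exp(-3*t) + exp(-3*t), 4*t*exp(-3*t)]
  [-t*exp(-3*t), 2*t*exp(-3*t) + exp(-3*t)]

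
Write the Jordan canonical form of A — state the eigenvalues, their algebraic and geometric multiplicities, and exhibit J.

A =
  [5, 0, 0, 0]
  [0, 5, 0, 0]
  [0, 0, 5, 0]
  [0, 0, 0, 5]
J_1(5) ⊕ J_1(5) ⊕ J_1(5) ⊕ J_1(5)

The characteristic polynomial is
  det(x·I − A) = x^4 - 20*x^3 + 150*x^2 - 500*x + 625 = (x - 5)^4

Eigenvalues and multiplicities (the geometric multiplicity of λ is n − rank(A − λI), which equals the number of Jordan blocks for λ):
  λ = 5: algebraic multiplicity = 4, geometric multiplicity = 4

Determining the block sizes for each eigenvalue:
  λ = 5: gm = am = 4, so every block has size 1 → block sizes [1, 1, 1, 1]

Assembling the blocks gives a Jordan form
J =
  [5, 0, 0, 0]
  [0, 5, 0, 0]
  [0, 0, 5, 0]
  [0, 0, 0, 5]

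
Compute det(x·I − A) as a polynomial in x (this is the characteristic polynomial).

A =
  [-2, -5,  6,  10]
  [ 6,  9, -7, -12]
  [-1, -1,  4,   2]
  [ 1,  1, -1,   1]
x^4 - 12*x^3 + 54*x^2 - 108*x + 81

Expanding det(x·I − A) (e.g. by cofactor expansion or by noting that A is similar to its Jordan form J, which has the same characteristic polynomial as A) gives
  χ_A(x) = x^4 - 12*x^3 + 54*x^2 - 108*x + 81
which factors as (x - 3)^4. The eigenvalues (with algebraic multiplicities) are λ = 3 with multiplicity 4.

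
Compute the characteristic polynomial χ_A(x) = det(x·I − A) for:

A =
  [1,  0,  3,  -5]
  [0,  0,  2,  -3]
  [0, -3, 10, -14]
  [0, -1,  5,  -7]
x^4 - 4*x^3 + 6*x^2 - 4*x + 1

Expanding det(x·I − A) (e.g. by cofactor expansion or by noting that A is similar to its Jordan form J, which has the same characteristic polynomial as A) gives
  χ_A(x) = x^4 - 4*x^3 + 6*x^2 - 4*x + 1
which factors as (x - 1)^4. The eigenvalues (with algebraic multiplicities) are λ = 1 with multiplicity 4.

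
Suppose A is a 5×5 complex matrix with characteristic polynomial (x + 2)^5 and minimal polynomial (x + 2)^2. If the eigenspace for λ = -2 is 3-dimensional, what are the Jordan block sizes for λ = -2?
Block sizes for λ = -2: [2, 2, 1]

Step 1 — from the characteristic polynomial, algebraic multiplicity of λ = -2 is 5. From dim ker(A − (-2)·I) = 3, there are exactly 3 Jordan blocks for λ = -2.
Step 2 — from the minimal polynomial, the factor (x + 2)^2 tells us the largest block for λ = -2 has size 2.
Step 3 — with total size 5, 3 blocks, and largest block 2, the block sizes (in nonincreasing order) are [2, 2, 1].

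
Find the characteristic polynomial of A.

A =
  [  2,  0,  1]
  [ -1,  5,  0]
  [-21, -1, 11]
x^3 - 18*x^2 + 108*x - 216

Expanding det(x·I − A) (e.g. by cofactor expansion or by noting that A is similar to its Jordan form J, which has the same characteristic polynomial as A) gives
  χ_A(x) = x^3 - 18*x^2 + 108*x - 216
which factors as (x - 6)^3. The eigenvalues (with algebraic multiplicities) are λ = 6 with multiplicity 3.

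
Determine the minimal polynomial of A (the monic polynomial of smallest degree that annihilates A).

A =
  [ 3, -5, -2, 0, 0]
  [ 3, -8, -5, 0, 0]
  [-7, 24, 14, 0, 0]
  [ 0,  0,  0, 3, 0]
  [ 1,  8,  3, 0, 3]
x^3 - 9*x^2 + 27*x - 27

The characteristic polynomial is χ_A(x) = (x - 3)^5, so the eigenvalues are known. The minimal polynomial is
  m_A(x) = Π_λ (x − λ)^{k_λ}
where k_λ is the size of the *largest* Jordan block for λ (equivalently, the smallest k with (A − λI)^k v = 0 for every generalised eigenvector v of λ).

  λ = 3: largest Jordan block has size 3, contributing (x − 3)^3

So m_A(x) = (x - 3)^3 = x^3 - 9*x^2 + 27*x - 27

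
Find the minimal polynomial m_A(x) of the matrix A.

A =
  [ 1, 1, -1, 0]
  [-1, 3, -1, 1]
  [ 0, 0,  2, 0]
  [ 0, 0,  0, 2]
x^3 - 6*x^2 + 12*x - 8

The characteristic polynomial is χ_A(x) = (x - 2)^4, so the eigenvalues are known. The minimal polynomial is
  m_A(x) = Π_λ (x − λ)^{k_λ}
where k_λ is the size of the *largest* Jordan block for λ (equivalently, the smallest k with (A − λI)^k v = 0 for every generalised eigenvector v of λ).

  λ = 2: largest Jordan block has size 3, contributing (x − 2)^3

So m_A(x) = (x - 2)^3 = x^3 - 6*x^2 + 12*x - 8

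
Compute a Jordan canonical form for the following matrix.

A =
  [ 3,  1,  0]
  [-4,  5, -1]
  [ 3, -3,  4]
J_3(4)

The characteristic polynomial is
  det(x·I − A) = x^3 - 12*x^2 + 48*x - 64 = (x - 4)^3

Eigenvalues and multiplicities (the geometric multiplicity of λ is n − rank(A − λI), which equals the number of Jordan blocks for λ):
  λ = 4: algebraic multiplicity = 3, geometric multiplicity = 1

Determining the block sizes for each eigenvalue:
  λ = 4: one block (gm = 1), so the single block has size am = 3 → block sizes [3]

Assembling the blocks gives a Jordan form
J =
  [4, 1, 0]
  [0, 4, 1]
  [0, 0, 4]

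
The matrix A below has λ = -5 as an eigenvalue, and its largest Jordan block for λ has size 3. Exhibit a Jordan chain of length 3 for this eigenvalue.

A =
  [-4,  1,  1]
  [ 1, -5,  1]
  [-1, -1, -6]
A Jordan chain for λ = -5 of length 3:
v_1 = (1, 0, -1)ᵀ
v_2 = (1, 1, -1)ᵀ
v_3 = (1, 0, 0)ᵀ

Let N = A − (-5)·I. We want v_3 with N^3 v_3 = 0 but N^2 v_3 ≠ 0; then v_{j-1} := N · v_j for j = 3, …, 2.

Pick v_3 = (1, 0, 0)ᵀ.
Then v_2 = N · v_3 = (1, 1, -1)ᵀ.
Then v_1 = N · v_2 = (1, 0, -1)ᵀ.

Sanity check: (A − (-5)·I) v_1 = (0, 0, 0)ᵀ = 0. ✓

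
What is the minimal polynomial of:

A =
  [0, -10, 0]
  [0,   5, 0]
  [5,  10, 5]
x^2 - 5*x

The characteristic polynomial is χ_A(x) = x*(x - 5)^2, so the eigenvalues are known. The minimal polynomial is
  m_A(x) = Π_λ (x − λ)^{k_λ}
where k_λ is the size of the *largest* Jordan block for λ (equivalently, the smallest k with (A − λI)^k v = 0 for every generalised eigenvector v of λ).

  λ = 0: largest Jordan block has size 1, contributing (x − 0)
  λ = 5: largest Jordan block has size 1, contributing (x − 5)

So m_A(x) = x*(x - 5) = x^2 - 5*x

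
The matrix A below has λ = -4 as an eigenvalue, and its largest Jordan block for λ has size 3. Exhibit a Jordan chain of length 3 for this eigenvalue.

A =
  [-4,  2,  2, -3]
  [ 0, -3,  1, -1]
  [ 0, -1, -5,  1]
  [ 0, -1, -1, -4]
A Jordan chain for λ = -4 of length 3:
v_1 = (3, 1, -1, 0)ᵀ
v_2 = (2, 1, -1, -1)ᵀ
v_3 = (0, 1, 0, 0)ᵀ

Let N = A − (-4)·I. We want v_3 with N^3 v_3 = 0 but N^2 v_3 ≠ 0; then v_{j-1} := N · v_j for j = 3, …, 2.

Pick v_3 = (0, 1, 0, 0)ᵀ.
Then v_2 = N · v_3 = (2, 1, -1, -1)ᵀ.
Then v_1 = N · v_2 = (3, 1, -1, 0)ᵀ.

Sanity check: (A − (-4)·I) v_1 = (0, 0, 0, 0)ᵀ = 0. ✓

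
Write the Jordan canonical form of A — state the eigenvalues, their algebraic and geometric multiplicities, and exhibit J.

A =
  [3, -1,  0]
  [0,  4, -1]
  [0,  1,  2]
J_3(3)

The characteristic polynomial is
  det(x·I − A) = x^3 - 9*x^2 + 27*x - 27 = (x - 3)^3

Eigenvalues and multiplicities (the geometric multiplicity of λ is n − rank(A − λI), which equals the number of Jordan blocks for λ):
  λ = 3: algebraic multiplicity = 3, geometric multiplicity = 1

Determining the block sizes for each eigenvalue:
  λ = 3: one block (gm = 1), so the single block has size am = 3 → block sizes [3]

Assembling the blocks gives a Jordan form
J =
  [3, 1, 0]
  [0, 3, 1]
  [0, 0, 3]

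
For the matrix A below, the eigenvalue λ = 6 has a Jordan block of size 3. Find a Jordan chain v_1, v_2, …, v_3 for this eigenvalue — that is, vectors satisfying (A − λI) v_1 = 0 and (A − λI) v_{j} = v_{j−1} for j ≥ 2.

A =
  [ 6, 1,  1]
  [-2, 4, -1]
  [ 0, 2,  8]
A Jordan chain for λ = 6 of length 3:
v_1 = (-2, 4, -4)ᵀ
v_2 = (0, -2, 0)ᵀ
v_3 = (1, 0, 0)ᵀ

Let N = A − (6)·I. We want v_3 with N^3 v_3 = 0 but N^2 v_3 ≠ 0; then v_{j-1} := N · v_j for j = 3, …, 2.

Pick v_3 = (1, 0, 0)ᵀ.
Then v_2 = N · v_3 = (0, -2, 0)ᵀ.
Then v_1 = N · v_2 = (-2, 4, -4)ᵀ.

Sanity check: (A − (6)·I) v_1 = (0, 0, 0)ᵀ = 0. ✓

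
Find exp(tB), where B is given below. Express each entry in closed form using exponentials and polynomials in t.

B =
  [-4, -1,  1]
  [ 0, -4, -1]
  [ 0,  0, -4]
e^{tB} =
  [exp(-4*t), -t*exp(-4*t), t^2*exp(-4*t)/2 + t*exp(-4*t)]
  [0, exp(-4*t), -t*exp(-4*t)]
  [0, 0, exp(-4*t)]

Strategy: write B = P · J · P⁻¹ where J is a Jordan canonical form, so e^{tB} = P · e^{tJ} · P⁻¹, and e^{tJ} can be computed block-by-block.

B has Jordan form
J =
  [-4,  1,  0]
  [ 0, -4,  1]
  [ 0,  0, -4]
(up to reordering of blocks).

Per-block formulas:
  For a 3×3 Jordan block J_3(-4): exp(t · J_3(-4)) = e^(-4t)·(I + t·N + (t^2/2)·N^2), where N is the 3×3 nilpotent shift.

After assembling e^{tJ} and conjugating by P, we get:

e^{tB} =
  [exp(-4*t), -t*exp(-4*t), t^2*exp(-4*t)/2 + t*exp(-4*t)]
  [0, exp(-4*t), -t*exp(-4*t)]
  [0, 0, exp(-4*t)]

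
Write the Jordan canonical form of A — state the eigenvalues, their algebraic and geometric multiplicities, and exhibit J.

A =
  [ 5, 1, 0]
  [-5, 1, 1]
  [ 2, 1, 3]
J_3(3)

The characteristic polynomial is
  det(x·I − A) = x^3 - 9*x^2 + 27*x - 27 = (x - 3)^3

Eigenvalues and multiplicities (the geometric multiplicity of λ is n − rank(A − λI), which equals the number of Jordan blocks for λ):
  λ = 3: algebraic multiplicity = 3, geometric multiplicity = 1

Determining the block sizes for each eigenvalue:
  λ = 3: one block (gm = 1), so the single block has size am = 3 → block sizes [3]

Assembling the blocks gives a Jordan form
J =
  [3, 1, 0]
  [0, 3, 1]
  [0, 0, 3]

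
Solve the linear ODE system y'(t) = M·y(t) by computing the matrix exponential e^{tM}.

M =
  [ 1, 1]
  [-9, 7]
e^{tM} =
  [-3*t*exp(4*t) + exp(4*t), t*exp(4*t)]
  [-9*t*exp(4*t), 3*t*exp(4*t) + exp(4*t)]

Strategy: write M = P · J · P⁻¹ where J is a Jordan canonical form, so e^{tM} = P · e^{tJ} · P⁻¹, and e^{tJ} can be computed block-by-block.

M has Jordan form
J =
  [4, 1]
  [0, 4]
(up to reordering of blocks).

Per-block formulas:
  For a 2×2 Jordan block J_2(4): exp(t · J_2(4)) = e^(4t)·(I + t·N), where N is the 2×2 nilpotent shift.

After assembling e^{tJ} and conjugating by P, we get:

e^{tM} =
  [-3*t*exp(4*t) + exp(4*t), t*exp(4*t)]
  [-9*t*exp(4*t), 3*t*exp(4*t) + exp(4*t)]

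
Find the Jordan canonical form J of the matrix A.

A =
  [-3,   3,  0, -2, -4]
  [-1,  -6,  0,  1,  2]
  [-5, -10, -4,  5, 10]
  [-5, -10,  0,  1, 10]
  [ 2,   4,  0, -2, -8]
J_3(-4) ⊕ J_1(-4) ⊕ J_1(-4)

The characteristic polynomial is
  det(x·I − A) = x^5 + 20*x^4 + 160*x^3 + 640*x^2 + 1280*x + 1024 = (x + 4)^5

Eigenvalues and multiplicities (the geometric multiplicity of λ is n − rank(A − λI), which equals the number of Jordan blocks for λ):
  λ = -4: algebraic multiplicity = 5, geometric multiplicity = 3

Determining the block sizes for each eigenvalue:
  λ = -4: with am = 5 and gm = 3, the partition is not yet determined (e.g. several partitions of 5 into 3 parts exist). Let N = A − (-4)·I. Computing rank(N^1) = 2, rank(N^2) = 1, rank(N^3) = 0; the number of blocks of size ≥ j is rank(N^{j−1}) − rank(N^j), giving [3, 1, 1]. So we have 1 block(s) of size 3, 2 block(s) of size 1 → block sizes [3, 1, 1]

Assembling the blocks gives a Jordan form
J =
  [-4,  1,  0,  0,  0]
  [ 0, -4,  1,  0,  0]
  [ 0,  0, -4,  0,  0]
  [ 0,  0,  0, -4,  0]
  [ 0,  0,  0,  0, -4]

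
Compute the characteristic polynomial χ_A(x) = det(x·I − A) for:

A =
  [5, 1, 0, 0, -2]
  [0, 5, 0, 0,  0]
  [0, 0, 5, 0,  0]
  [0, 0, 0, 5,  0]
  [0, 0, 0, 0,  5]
x^5 - 25*x^4 + 250*x^3 - 1250*x^2 + 3125*x - 3125

Expanding det(x·I − A) (e.g. by cofactor expansion or by noting that A is similar to its Jordan form J, which has the same characteristic polynomial as A) gives
  χ_A(x) = x^5 - 25*x^4 + 250*x^3 - 1250*x^2 + 3125*x - 3125
which factors as (x - 5)^5. The eigenvalues (with algebraic multiplicities) are λ = 5 with multiplicity 5.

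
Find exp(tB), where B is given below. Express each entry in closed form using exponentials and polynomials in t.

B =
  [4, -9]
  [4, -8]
e^{tB} =
  [6*t*exp(-2*t) + exp(-2*t), -9*t*exp(-2*t)]
  [4*t*exp(-2*t), -6*t*exp(-2*t) + exp(-2*t)]

Strategy: write B = P · J · P⁻¹ where J is a Jordan canonical form, so e^{tB} = P · e^{tJ} · P⁻¹, and e^{tJ} can be computed block-by-block.

B has Jordan form
J =
  [-2,  1]
  [ 0, -2]
(up to reordering of blocks).

Per-block formulas:
  For a 2×2 Jordan block J_2(-2): exp(t · J_2(-2)) = e^(-2t)·(I + t·N), where N is the 2×2 nilpotent shift.

After assembling e^{tJ} and conjugating by P, we get:

e^{tB} =
  [6*t*exp(-2*t) + exp(-2*t), -9*t*exp(-2*t)]
  [4*t*exp(-2*t), -6*t*exp(-2*t) + exp(-2*t)]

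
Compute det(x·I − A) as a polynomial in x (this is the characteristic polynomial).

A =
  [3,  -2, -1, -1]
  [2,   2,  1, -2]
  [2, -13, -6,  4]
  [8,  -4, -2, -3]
x^4 + 4*x^3 + 6*x^2 + 4*x + 1

Expanding det(x·I − A) (e.g. by cofactor expansion or by noting that A is similar to its Jordan form J, which has the same characteristic polynomial as A) gives
  χ_A(x) = x^4 + 4*x^3 + 6*x^2 + 4*x + 1
which factors as (x + 1)^4. The eigenvalues (with algebraic multiplicities) are λ = -1 with multiplicity 4.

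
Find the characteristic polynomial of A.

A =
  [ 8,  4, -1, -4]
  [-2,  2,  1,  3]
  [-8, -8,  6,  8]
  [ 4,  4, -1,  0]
x^4 - 16*x^3 + 96*x^2 - 256*x + 256

Expanding det(x·I − A) (e.g. by cofactor expansion or by noting that A is similar to its Jordan form J, which has the same characteristic polynomial as A) gives
  χ_A(x) = x^4 - 16*x^3 + 96*x^2 - 256*x + 256
which factors as (x - 4)^4. The eigenvalues (with algebraic multiplicities) are λ = 4 with multiplicity 4.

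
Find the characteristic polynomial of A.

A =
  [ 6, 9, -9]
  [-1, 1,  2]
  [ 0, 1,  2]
x^3 - 9*x^2 + 27*x - 27

Expanding det(x·I − A) (e.g. by cofactor expansion or by noting that A is similar to its Jordan form J, which has the same characteristic polynomial as A) gives
  χ_A(x) = x^3 - 9*x^2 + 27*x - 27
which factors as (x - 3)^3. The eigenvalues (with algebraic multiplicities) are λ = 3 with multiplicity 3.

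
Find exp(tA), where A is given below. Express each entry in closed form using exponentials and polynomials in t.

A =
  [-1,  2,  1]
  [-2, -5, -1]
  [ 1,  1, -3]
e^{tA} =
  [t^2*exp(-3*t)/2 + 2*t*exp(-3*t) + exp(-3*t), t^2*exp(-3*t)/2 + 2*t*exp(-3*t), t*exp(-3*t)]
  [-t^2*exp(-3*t)/2 - 2*t*exp(-3*t), -t^2*exp(-3*t)/2 - 2*t*exp(-3*t) + exp(-3*t), -t*exp(-3*t)]
  [t*exp(-3*t), t*exp(-3*t), exp(-3*t)]

Strategy: write A = P · J · P⁻¹ where J is a Jordan canonical form, so e^{tA} = P · e^{tJ} · P⁻¹, and e^{tJ} can be computed block-by-block.

A has Jordan form
J =
  [-3,  1,  0]
  [ 0, -3,  1]
  [ 0,  0, -3]
(up to reordering of blocks).

Per-block formulas:
  For a 3×3 Jordan block J_3(-3): exp(t · J_3(-3)) = e^(-3t)·(I + t·N + (t^2/2)·N^2), where N is the 3×3 nilpotent shift.

After assembling e^{tJ} and conjugating by P, we get:

e^{tA} =
  [t^2*exp(-3*t)/2 + 2*t*exp(-3*t) + exp(-3*t), t^2*exp(-3*t)/2 + 2*t*exp(-3*t), t*exp(-3*t)]
  [-t^2*exp(-3*t)/2 - 2*t*exp(-3*t), -t^2*exp(-3*t)/2 - 2*t*exp(-3*t) + exp(-3*t), -t*exp(-3*t)]
  [t*exp(-3*t), t*exp(-3*t), exp(-3*t)]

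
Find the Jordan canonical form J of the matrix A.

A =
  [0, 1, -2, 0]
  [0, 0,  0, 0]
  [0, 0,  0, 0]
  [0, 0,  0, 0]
J_2(0) ⊕ J_1(0) ⊕ J_1(0)

The characteristic polynomial is
  det(x·I − A) = x^4

Eigenvalues and multiplicities (the geometric multiplicity of λ is n − rank(A − λI), which equals the number of Jordan blocks for λ):
  λ = 0: algebraic multiplicity = 4, geometric multiplicity = 3

Determining the block sizes for each eigenvalue:
  λ = 0: 3 blocks summing to 4 forces exactly one block of size 2 and the rest size 1 → block sizes [2, 1, 1]

Assembling the blocks gives a Jordan form
J =
  [0, 1, 0, 0]
  [0, 0, 0, 0]
  [0, 0, 0, 0]
  [0, 0, 0, 0]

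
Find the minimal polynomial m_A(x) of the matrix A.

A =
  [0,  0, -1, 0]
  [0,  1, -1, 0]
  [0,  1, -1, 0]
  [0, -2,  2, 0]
x^3

The characteristic polynomial is χ_A(x) = x^4, so the eigenvalues are known. The minimal polynomial is
  m_A(x) = Π_λ (x − λ)^{k_λ}
where k_λ is the size of the *largest* Jordan block for λ (equivalently, the smallest k with (A − λI)^k v = 0 for every generalised eigenvector v of λ).

  λ = 0: largest Jordan block has size 3, contributing (x − 0)^3

So m_A(x) = x^3 = x^3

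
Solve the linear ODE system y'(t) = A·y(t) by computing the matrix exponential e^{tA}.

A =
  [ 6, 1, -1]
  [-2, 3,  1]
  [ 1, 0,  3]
e^{tA} =
  [t^2*exp(4*t)/2 + 2*t*exp(4*t) + exp(4*t), t^2*exp(4*t)/2 + t*exp(4*t), -t*exp(4*t)]
  [-t^2*exp(4*t)/2 - 2*t*exp(4*t), -t^2*exp(4*t)/2 - t*exp(4*t) + exp(4*t), t*exp(4*t)]
  [t^2*exp(4*t)/2 + t*exp(4*t), t^2*exp(4*t)/2, -t*exp(4*t) + exp(4*t)]

Strategy: write A = P · J · P⁻¹ where J is a Jordan canonical form, so e^{tA} = P · e^{tJ} · P⁻¹, and e^{tJ} can be computed block-by-block.

A has Jordan form
J =
  [4, 1, 0]
  [0, 4, 1]
  [0, 0, 4]
(up to reordering of blocks).

Per-block formulas:
  For a 3×3 Jordan block J_3(4): exp(t · J_3(4)) = e^(4t)·(I + t·N + (t^2/2)·N^2), where N is the 3×3 nilpotent shift.

After assembling e^{tJ} and conjugating by P, we get:

e^{tA} =
  [t^2*exp(4*t)/2 + 2*t*exp(4*t) + exp(4*t), t^2*exp(4*t)/2 + t*exp(4*t), -t*exp(4*t)]
  [-t^2*exp(4*t)/2 - 2*t*exp(4*t), -t^2*exp(4*t)/2 - t*exp(4*t) + exp(4*t), t*exp(4*t)]
  [t^2*exp(4*t)/2 + t*exp(4*t), t^2*exp(4*t)/2, -t*exp(4*t) + exp(4*t)]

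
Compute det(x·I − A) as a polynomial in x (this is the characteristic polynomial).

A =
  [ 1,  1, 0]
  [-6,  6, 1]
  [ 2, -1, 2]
x^3 - 9*x^2 + 27*x - 27

Expanding det(x·I − A) (e.g. by cofactor expansion or by noting that A is similar to its Jordan form J, which has the same characteristic polynomial as A) gives
  χ_A(x) = x^3 - 9*x^2 + 27*x - 27
which factors as (x - 3)^3. The eigenvalues (with algebraic multiplicities) are λ = 3 with multiplicity 3.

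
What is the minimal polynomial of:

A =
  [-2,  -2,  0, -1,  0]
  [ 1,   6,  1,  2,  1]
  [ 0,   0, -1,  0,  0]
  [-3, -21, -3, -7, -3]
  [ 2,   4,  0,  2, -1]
x^3 + 3*x^2 + 3*x + 1

The characteristic polynomial is χ_A(x) = (x + 1)^5, so the eigenvalues are known. The minimal polynomial is
  m_A(x) = Π_λ (x − λ)^{k_λ}
where k_λ is the size of the *largest* Jordan block for λ (equivalently, the smallest k with (A − λI)^k v = 0 for every generalised eigenvector v of λ).

  λ = -1: largest Jordan block has size 3, contributing (x + 1)^3

So m_A(x) = (x + 1)^3 = x^3 + 3*x^2 + 3*x + 1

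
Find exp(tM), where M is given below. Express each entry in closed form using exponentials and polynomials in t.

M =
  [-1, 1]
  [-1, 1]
e^{tM} =
  [1 - t, t]
  [-t, t + 1]

Strategy: write M = P · J · P⁻¹ where J is a Jordan canonical form, so e^{tM} = P · e^{tJ} · P⁻¹, and e^{tJ} can be computed block-by-block.

M has Jordan form
J =
  [0, 1]
  [0, 0]
(up to reordering of blocks).

Per-block formulas:
  For a 2×2 Jordan block J_2(0): exp(t · J_2(0)) = e^(0t)·(I + t·N), where N is the 2×2 nilpotent shift.

After assembling e^{tJ} and conjugating by P, we get:

e^{tM} =
  [1 - t, t]
  [-t, t + 1]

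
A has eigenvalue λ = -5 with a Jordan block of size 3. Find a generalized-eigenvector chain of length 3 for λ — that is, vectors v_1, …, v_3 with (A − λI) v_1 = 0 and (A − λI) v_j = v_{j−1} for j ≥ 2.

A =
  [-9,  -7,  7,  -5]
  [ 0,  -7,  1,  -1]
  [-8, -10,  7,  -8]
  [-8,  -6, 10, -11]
A Jordan chain for λ = -5 of length 3:
v_1 = (2, 0, 4, 4)ᵀ
v_2 = (-7, -2, -10, -6)ᵀ
v_3 = (0, 1, 0, 0)ᵀ

Let N = A − (-5)·I. We want v_3 with N^3 v_3 = 0 but N^2 v_3 ≠ 0; then v_{j-1} := N · v_j for j = 3, …, 2.

Pick v_3 = (0, 1, 0, 0)ᵀ.
Then v_2 = N · v_3 = (-7, -2, -10, -6)ᵀ.
Then v_1 = N · v_2 = (2, 0, 4, 4)ᵀ.

Sanity check: (A − (-5)·I) v_1 = (0, 0, 0, 0)ᵀ = 0. ✓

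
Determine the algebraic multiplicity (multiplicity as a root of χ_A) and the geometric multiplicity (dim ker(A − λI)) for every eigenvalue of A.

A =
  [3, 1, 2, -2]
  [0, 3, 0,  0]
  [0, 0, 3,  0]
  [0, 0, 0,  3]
λ = 3: alg = 4, geom = 3

Step 1 — factor the characteristic polynomial to read off the algebraic multiplicities:
  χ_A(x) = (x - 3)^4

Step 2 — compute geometric multiplicities via the rank-nullity identity g(λ) = n − rank(A − λI):
  rank(A − (3)·I) = 1, so dim ker(A − (3)·I) = n − 1 = 3

Summary:
  λ = 3: algebraic multiplicity = 4, geometric multiplicity = 3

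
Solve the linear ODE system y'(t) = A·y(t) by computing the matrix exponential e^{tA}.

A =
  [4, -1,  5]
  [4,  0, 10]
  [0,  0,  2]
e^{tA} =
  [2*t*exp(2*t) + exp(2*t), -t*exp(2*t), 5*t*exp(2*t)]
  [4*t*exp(2*t), -2*t*exp(2*t) + exp(2*t), 10*t*exp(2*t)]
  [0, 0, exp(2*t)]

Strategy: write A = P · J · P⁻¹ where J is a Jordan canonical form, so e^{tA} = P · e^{tJ} · P⁻¹, and e^{tJ} can be computed block-by-block.

A has Jordan form
J =
  [2, 1, 0]
  [0, 2, 0]
  [0, 0, 2]
(up to reordering of blocks).

Per-block formulas:
  For a 2×2 Jordan block J_2(2): exp(t · J_2(2)) = e^(2t)·(I + t·N), where N is the 2×2 nilpotent shift.
  For a 1×1 block at λ = 2: exp(t · [2]) = [e^(2t)].

After assembling e^{tJ} and conjugating by P, we get:

e^{tA} =
  [2*t*exp(2*t) + exp(2*t), -t*exp(2*t), 5*t*exp(2*t)]
  [4*t*exp(2*t), -2*t*exp(2*t) + exp(2*t), 10*t*exp(2*t)]
  [0, 0, exp(2*t)]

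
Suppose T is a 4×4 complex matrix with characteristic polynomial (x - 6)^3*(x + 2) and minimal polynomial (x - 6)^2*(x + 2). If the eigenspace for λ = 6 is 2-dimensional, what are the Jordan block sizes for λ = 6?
Block sizes for λ = 6: [2, 1]

Step 1 — from the characteristic polynomial, algebraic multiplicity of λ = 6 is 3. From dim ker(T − (6)·I) = 2, there are exactly 2 Jordan blocks for λ = 6.
Step 2 — from the minimal polynomial, the factor (x − 6)^2 tells us the largest block for λ = 6 has size 2.
Step 3 — with total size 3, 2 blocks, and largest block 2, the block sizes (in nonincreasing order) are [2, 1].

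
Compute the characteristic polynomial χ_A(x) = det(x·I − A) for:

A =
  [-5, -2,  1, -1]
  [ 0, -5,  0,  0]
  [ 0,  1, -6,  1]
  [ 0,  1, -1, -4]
x^4 + 20*x^3 + 150*x^2 + 500*x + 625

Expanding det(x·I − A) (e.g. by cofactor expansion or by noting that A is similar to its Jordan form J, which has the same characteristic polynomial as A) gives
  χ_A(x) = x^4 + 20*x^3 + 150*x^2 + 500*x + 625
which factors as (x + 5)^4. The eigenvalues (with algebraic multiplicities) are λ = -5 with multiplicity 4.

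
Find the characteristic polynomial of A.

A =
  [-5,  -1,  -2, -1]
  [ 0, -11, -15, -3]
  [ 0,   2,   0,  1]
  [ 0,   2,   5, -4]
x^4 + 20*x^3 + 150*x^2 + 500*x + 625

Expanding det(x·I − A) (e.g. by cofactor expansion or by noting that A is similar to its Jordan form J, which has the same characteristic polynomial as A) gives
  χ_A(x) = x^4 + 20*x^3 + 150*x^2 + 500*x + 625
which factors as (x + 5)^4. The eigenvalues (with algebraic multiplicities) are λ = -5 with multiplicity 4.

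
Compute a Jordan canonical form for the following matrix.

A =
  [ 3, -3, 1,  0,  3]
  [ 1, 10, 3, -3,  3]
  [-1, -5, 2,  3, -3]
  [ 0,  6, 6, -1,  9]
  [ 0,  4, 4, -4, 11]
J_3(5) ⊕ J_2(5)

The characteristic polynomial is
  det(x·I − A) = x^5 - 25*x^4 + 250*x^3 - 1250*x^2 + 3125*x - 3125 = (x - 5)^5

Eigenvalues and multiplicities (the geometric multiplicity of λ is n − rank(A − λI), which equals the number of Jordan blocks for λ):
  λ = 5: algebraic multiplicity = 5, geometric multiplicity = 2

Determining the block sizes for each eigenvalue:
  λ = 5: with am = 5 and gm = 2, the partition is not yet determined (e.g. several partitions of 5 into 2 parts exist). Let N = A − (5)·I. Computing rank(N^1) = 3, rank(N^2) = 1, rank(N^3) = 0; the number of blocks of size ≥ j is rank(N^{j−1}) − rank(N^j), giving [2, 2, 1]. So we have 1 block(s) of size 3, 1 block(s) of size 2 → block sizes [3, 2]

Assembling the blocks gives a Jordan form
J =
  [5, 1, 0, 0, 0]
  [0, 5, 1, 0, 0]
  [0, 0, 5, 0, 0]
  [0, 0, 0, 5, 1]
  [0, 0, 0, 0, 5]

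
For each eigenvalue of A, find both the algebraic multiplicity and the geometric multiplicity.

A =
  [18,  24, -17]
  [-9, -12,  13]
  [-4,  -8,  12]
λ = 6: alg = 3, geom = 1

Step 1 — factor the characteristic polynomial to read off the algebraic multiplicities:
  χ_A(x) = (x - 6)^3

Step 2 — compute geometric multiplicities via the rank-nullity identity g(λ) = n − rank(A − λI):
  rank(A − (6)·I) = 2, so dim ker(A − (6)·I) = n − 2 = 1

Summary:
  λ = 6: algebraic multiplicity = 3, geometric multiplicity = 1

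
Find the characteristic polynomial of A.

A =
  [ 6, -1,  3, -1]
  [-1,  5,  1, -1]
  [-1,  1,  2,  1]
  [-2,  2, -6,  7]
x^4 - 20*x^3 + 150*x^2 - 500*x + 625

Expanding det(x·I − A) (e.g. by cofactor expansion or by noting that A is similar to its Jordan form J, which has the same characteristic polynomial as A) gives
  χ_A(x) = x^4 - 20*x^3 + 150*x^2 - 500*x + 625
which factors as (x - 5)^4. The eigenvalues (with algebraic multiplicities) are λ = 5 with multiplicity 4.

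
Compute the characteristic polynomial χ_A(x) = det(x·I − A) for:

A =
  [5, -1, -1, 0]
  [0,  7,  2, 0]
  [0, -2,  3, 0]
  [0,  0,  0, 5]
x^4 - 20*x^3 + 150*x^2 - 500*x + 625

Expanding det(x·I − A) (e.g. by cofactor expansion or by noting that A is similar to its Jordan form J, which has the same characteristic polynomial as A) gives
  χ_A(x) = x^4 - 20*x^3 + 150*x^2 - 500*x + 625
which factors as (x - 5)^4. The eigenvalues (with algebraic multiplicities) are λ = 5 with multiplicity 4.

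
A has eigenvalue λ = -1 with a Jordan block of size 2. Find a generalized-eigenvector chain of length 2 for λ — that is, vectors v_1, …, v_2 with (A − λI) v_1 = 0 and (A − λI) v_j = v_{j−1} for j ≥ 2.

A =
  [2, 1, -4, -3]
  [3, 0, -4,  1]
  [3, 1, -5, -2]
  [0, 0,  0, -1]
A Jordan chain for λ = -1 of length 2:
v_1 = (3, 3, 3, 0)ᵀ
v_2 = (1, 0, 0, 0)ᵀ

Let N = A − (-1)·I. We want v_2 with N^2 v_2 = 0 but N^1 v_2 ≠ 0; then v_{j-1} := N · v_j for j = 2, …, 2.

Pick v_2 = (1, 0, 0, 0)ᵀ.
Then v_1 = N · v_2 = (3, 3, 3, 0)ᵀ.

Sanity check: (A − (-1)·I) v_1 = (0, 0, 0, 0)ᵀ = 0. ✓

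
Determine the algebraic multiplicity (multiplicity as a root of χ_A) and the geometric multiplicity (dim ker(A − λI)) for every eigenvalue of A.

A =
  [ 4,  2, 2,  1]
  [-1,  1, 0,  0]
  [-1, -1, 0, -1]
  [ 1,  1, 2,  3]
λ = 2: alg = 4, geom = 2

Step 1 — factor the characteristic polynomial to read off the algebraic multiplicities:
  χ_A(x) = (x - 2)^4

Step 2 — compute geometric multiplicities via the rank-nullity identity g(λ) = n − rank(A − λI):
  rank(A − (2)·I) = 2, so dim ker(A − (2)·I) = n − 2 = 2

Summary:
  λ = 2: algebraic multiplicity = 4, geometric multiplicity = 2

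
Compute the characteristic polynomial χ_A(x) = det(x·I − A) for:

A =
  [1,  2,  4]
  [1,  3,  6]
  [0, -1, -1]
x^3 - 3*x^2 + 3*x - 1

Expanding det(x·I − A) (e.g. by cofactor expansion or by noting that A is similar to its Jordan form J, which has the same characteristic polynomial as A) gives
  χ_A(x) = x^3 - 3*x^2 + 3*x - 1
which factors as (x - 1)^3. The eigenvalues (with algebraic multiplicities) are λ = 1 with multiplicity 3.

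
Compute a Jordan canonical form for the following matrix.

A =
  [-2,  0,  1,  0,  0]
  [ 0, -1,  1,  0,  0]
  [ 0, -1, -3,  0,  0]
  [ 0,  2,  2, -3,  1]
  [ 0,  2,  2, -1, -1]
J_3(-2) ⊕ J_2(-2)

The characteristic polynomial is
  det(x·I − A) = x^5 + 10*x^4 + 40*x^3 + 80*x^2 + 80*x + 32 = (x + 2)^5

Eigenvalues and multiplicities (the geometric multiplicity of λ is n − rank(A − λI), which equals the number of Jordan blocks for λ):
  λ = -2: algebraic multiplicity = 5, geometric multiplicity = 2

Determining the block sizes for each eigenvalue:
  λ = -2: with am = 5 and gm = 2, the partition is not yet determined (e.g. several partitions of 5 into 2 parts exist). Let N = A − (-2)·I. Computing rank(N^1) = 3, rank(N^2) = 1, rank(N^3) = 0; the number of blocks of size ≥ j is rank(N^{j−1}) − rank(N^j), giving [2, 2, 1]. So we have 1 block(s) of size 3, 1 block(s) of size 2 → block sizes [3, 2]

Assembling the blocks gives a Jordan form
J =
  [-2,  1,  0,  0,  0]
  [ 0, -2,  1,  0,  0]
  [ 0,  0, -2,  0,  0]
  [ 0,  0,  0, -2,  1]
  [ 0,  0,  0,  0, -2]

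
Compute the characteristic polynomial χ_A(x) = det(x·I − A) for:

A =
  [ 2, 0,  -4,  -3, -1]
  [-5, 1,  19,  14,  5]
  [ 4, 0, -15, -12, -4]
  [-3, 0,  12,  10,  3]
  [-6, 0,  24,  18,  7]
x^5 - 5*x^4 + 10*x^3 - 10*x^2 + 5*x - 1

Expanding det(x·I − A) (e.g. by cofactor expansion or by noting that A is similar to its Jordan form J, which has the same characteristic polynomial as A) gives
  χ_A(x) = x^5 - 5*x^4 + 10*x^3 - 10*x^2 + 5*x - 1
which factors as (x - 1)^5. The eigenvalues (with algebraic multiplicities) are λ = 1 with multiplicity 5.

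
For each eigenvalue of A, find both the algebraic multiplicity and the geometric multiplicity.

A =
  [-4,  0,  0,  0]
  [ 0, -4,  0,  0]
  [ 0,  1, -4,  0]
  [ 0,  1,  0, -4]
λ = -4: alg = 4, geom = 3

Step 1 — factor the characteristic polynomial to read off the algebraic multiplicities:
  χ_A(x) = (x + 4)^4

Step 2 — compute geometric multiplicities via the rank-nullity identity g(λ) = n − rank(A − λI):
  rank(A − (-4)·I) = 1, so dim ker(A − (-4)·I) = n − 1 = 3

Summary:
  λ = -4: algebraic multiplicity = 4, geometric multiplicity = 3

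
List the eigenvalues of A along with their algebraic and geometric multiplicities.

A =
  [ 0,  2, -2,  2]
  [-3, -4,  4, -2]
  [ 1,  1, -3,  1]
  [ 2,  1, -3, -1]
λ = -2: alg = 4, geom = 2

Step 1 — factor the characteristic polynomial to read off the algebraic multiplicities:
  χ_A(x) = (x + 2)^4

Step 2 — compute geometric multiplicities via the rank-nullity identity g(λ) = n − rank(A − λI):
  rank(A − (-2)·I) = 2, so dim ker(A − (-2)·I) = n − 2 = 2

Summary:
  λ = -2: algebraic multiplicity = 4, geometric multiplicity = 2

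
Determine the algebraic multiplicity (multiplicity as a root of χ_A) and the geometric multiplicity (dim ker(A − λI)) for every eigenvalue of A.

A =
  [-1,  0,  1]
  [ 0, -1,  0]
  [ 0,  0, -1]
λ = -1: alg = 3, geom = 2

Step 1 — factor the characteristic polynomial to read off the algebraic multiplicities:
  χ_A(x) = (x + 1)^3

Step 2 — compute geometric multiplicities via the rank-nullity identity g(λ) = n − rank(A − λI):
  rank(A − (-1)·I) = 1, so dim ker(A − (-1)·I) = n − 1 = 2

Summary:
  λ = -1: algebraic multiplicity = 3, geometric multiplicity = 2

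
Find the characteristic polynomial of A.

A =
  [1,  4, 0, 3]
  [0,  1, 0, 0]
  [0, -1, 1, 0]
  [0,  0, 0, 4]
x^4 - 7*x^3 + 15*x^2 - 13*x + 4

Expanding det(x·I − A) (e.g. by cofactor expansion or by noting that A is similar to its Jordan form J, which has the same characteristic polynomial as A) gives
  χ_A(x) = x^4 - 7*x^3 + 15*x^2 - 13*x + 4
which factors as (x - 4)*(x - 1)^3. The eigenvalues (with algebraic multiplicities) are λ = 1 with multiplicity 3, λ = 4 with multiplicity 1.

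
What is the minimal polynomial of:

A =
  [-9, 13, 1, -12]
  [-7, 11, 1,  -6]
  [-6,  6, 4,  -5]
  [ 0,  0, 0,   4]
x^4 - 10*x^3 + 24*x^2 + 32*x - 128

The characteristic polynomial is χ_A(x) = (x - 4)^3*(x + 2), so the eigenvalues are known. The minimal polynomial is
  m_A(x) = Π_λ (x − λ)^{k_λ}
where k_λ is the size of the *largest* Jordan block for λ (equivalently, the smallest k with (A − λI)^k v = 0 for every generalised eigenvector v of λ).

  λ = -2: largest Jordan block has size 1, contributing (x + 2)
  λ = 4: largest Jordan block has size 3, contributing (x − 4)^3

So m_A(x) = (x - 4)^3*(x + 2) = x^4 - 10*x^3 + 24*x^2 + 32*x - 128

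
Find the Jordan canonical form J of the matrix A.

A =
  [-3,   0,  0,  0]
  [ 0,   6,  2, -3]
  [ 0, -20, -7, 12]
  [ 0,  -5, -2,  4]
J_1(-3) ⊕ J_2(1) ⊕ J_1(1)

The characteristic polynomial is
  det(x·I − A) = x^4 - 6*x^2 + 8*x - 3 = (x - 1)^3*(x + 3)

Eigenvalues and multiplicities (the geometric multiplicity of λ is n − rank(A − λI), which equals the number of Jordan blocks for λ):
  λ = -3: algebraic multiplicity = 1, geometric multiplicity = 1
  λ = 1: algebraic multiplicity = 3, geometric multiplicity = 2

Determining the block sizes for each eigenvalue:
  λ = -3: one block (gm = 1), so the single block has size am = 1 → block sizes [1]
  λ = 1: 2 blocks summing to 3 forces exactly one block of size 2 and the rest size 1 → block sizes [2, 1]

Assembling the blocks gives a Jordan form
J =
  [-3, 0, 0, 0]
  [ 0, 1, 1, 0]
  [ 0, 0, 1, 0]
  [ 0, 0, 0, 1]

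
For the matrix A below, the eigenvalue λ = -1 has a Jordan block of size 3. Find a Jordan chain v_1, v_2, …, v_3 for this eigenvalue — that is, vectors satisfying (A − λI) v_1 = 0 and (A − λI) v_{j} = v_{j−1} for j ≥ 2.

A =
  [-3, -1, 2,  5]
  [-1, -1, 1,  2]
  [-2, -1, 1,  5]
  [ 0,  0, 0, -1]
A Jordan chain for λ = -1 of length 3:
v_1 = (1, 0, 1, 0)ᵀ
v_2 = (-2, -1, -2, 0)ᵀ
v_3 = (1, 0, 0, 0)ᵀ

Let N = A − (-1)·I. We want v_3 with N^3 v_3 = 0 but N^2 v_3 ≠ 0; then v_{j-1} := N · v_j for j = 3, …, 2.

Pick v_3 = (1, 0, 0, 0)ᵀ.
Then v_2 = N · v_3 = (-2, -1, -2, 0)ᵀ.
Then v_1 = N · v_2 = (1, 0, 1, 0)ᵀ.

Sanity check: (A − (-1)·I) v_1 = (0, 0, 0, 0)ᵀ = 0. ✓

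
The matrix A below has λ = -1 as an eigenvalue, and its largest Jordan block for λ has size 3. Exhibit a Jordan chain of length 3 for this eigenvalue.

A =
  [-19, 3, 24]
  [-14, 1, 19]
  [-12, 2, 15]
A Jordan chain for λ = -1 of length 3:
v_1 = (-6, -4, -4)ᵀ
v_2 = (-18, -14, -12)ᵀ
v_3 = (1, 0, 0)ᵀ

Let N = A − (-1)·I. We want v_3 with N^3 v_3 = 0 but N^2 v_3 ≠ 0; then v_{j-1} := N · v_j for j = 3, …, 2.

Pick v_3 = (1, 0, 0)ᵀ.
Then v_2 = N · v_3 = (-18, -14, -12)ᵀ.
Then v_1 = N · v_2 = (-6, -4, -4)ᵀ.

Sanity check: (A − (-1)·I) v_1 = (0, 0, 0)ᵀ = 0. ✓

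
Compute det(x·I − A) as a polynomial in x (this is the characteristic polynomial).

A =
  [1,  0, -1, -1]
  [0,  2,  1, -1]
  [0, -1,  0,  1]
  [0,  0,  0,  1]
x^4 - 4*x^3 + 6*x^2 - 4*x + 1

Expanding det(x·I − A) (e.g. by cofactor expansion or by noting that A is similar to its Jordan form J, which has the same characteristic polynomial as A) gives
  χ_A(x) = x^4 - 4*x^3 + 6*x^2 - 4*x + 1
which factors as (x - 1)^4. The eigenvalues (with algebraic multiplicities) are λ = 1 with multiplicity 4.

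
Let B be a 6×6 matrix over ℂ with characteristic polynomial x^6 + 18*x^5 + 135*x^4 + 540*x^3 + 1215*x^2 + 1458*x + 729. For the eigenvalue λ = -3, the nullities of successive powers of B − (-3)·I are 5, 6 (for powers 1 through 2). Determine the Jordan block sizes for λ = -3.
Block sizes for λ = -3: [2, 1, 1, 1, 1]

From the dimensions of kernels of powers, the number of Jordan blocks of size at least j is d_j − d_{j−1} where d_j = dim ker(N^j) (with d_0 = 0). Computing the differences gives [5, 1].
The number of blocks of size exactly k is (#blocks of size ≥ k) − (#blocks of size ≥ k + 1), so the partition is: 4 block(s) of size 1, 1 block(s) of size 2.
In nonincreasing order the block sizes are [2, 1, 1, 1, 1].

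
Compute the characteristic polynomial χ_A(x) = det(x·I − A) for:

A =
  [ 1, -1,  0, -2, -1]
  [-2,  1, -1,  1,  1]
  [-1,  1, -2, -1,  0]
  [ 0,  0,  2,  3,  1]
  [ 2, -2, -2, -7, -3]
x^5

Expanding det(x·I − A) (e.g. by cofactor expansion or by noting that A is similar to its Jordan form J, which has the same characteristic polynomial as A) gives
  χ_A(x) = x^5
which factors as x^5. The eigenvalues (with algebraic multiplicities) are λ = 0 with multiplicity 5.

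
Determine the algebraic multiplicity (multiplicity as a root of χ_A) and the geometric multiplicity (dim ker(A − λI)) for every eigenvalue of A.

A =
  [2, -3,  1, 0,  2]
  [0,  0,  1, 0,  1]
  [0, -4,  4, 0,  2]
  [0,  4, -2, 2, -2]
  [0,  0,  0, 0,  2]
λ = 2: alg = 5, geom = 3

Step 1 — factor the characteristic polynomial to read off the algebraic multiplicities:
  χ_A(x) = (x - 2)^5

Step 2 — compute geometric multiplicities via the rank-nullity identity g(λ) = n − rank(A − λI):
  rank(A − (2)·I) = 2, so dim ker(A − (2)·I) = n − 2 = 3

Summary:
  λ = 2: algebraic multiplicity = 5, geometric multiplicity = 3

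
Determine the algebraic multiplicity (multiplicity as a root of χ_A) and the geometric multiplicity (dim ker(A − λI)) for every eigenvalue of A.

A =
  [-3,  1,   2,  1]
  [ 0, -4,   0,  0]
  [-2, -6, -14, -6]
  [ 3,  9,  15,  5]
λ = -4: alg = 4, geom = 2

Step 1 — factor the characteristic polynomial to read off the algebraic multiplicities:
  χ_A(x) = (x + 4)^4

Step 2 — compute geometric multiplicities via the rank-nullity identity g(λ) = n − rank(A − λI):
  rank(A − (-4)·I) = 2, so dim ker(A − (-4)·I) = n − 2 = 2

Summary:
  λ = -4: algebraic multiplicity = 4, geometric multiplicity = 2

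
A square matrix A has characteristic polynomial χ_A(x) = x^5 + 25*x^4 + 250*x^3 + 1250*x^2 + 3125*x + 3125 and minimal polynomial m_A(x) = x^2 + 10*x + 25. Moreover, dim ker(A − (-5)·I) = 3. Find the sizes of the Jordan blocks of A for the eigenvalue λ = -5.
Block sizes for λ = -5: [2, 2, 1]

Step 1 — from the characteristic polynomial, algebraic multiplicity of λ = -5 is 5. From dim ker(A − (-5)·I) = 3, there are exactly 3 Jordan blocks for λ = -5.
Step 2 — from the minimal polynomial, the factor (x + 5)^2 tells us the largest block for λ = -5 has size 2.
Step 3 — with total size 5, 3 blocks, and largest block 2, the block sizes (in nonincreasing order) are [2, 2, 1].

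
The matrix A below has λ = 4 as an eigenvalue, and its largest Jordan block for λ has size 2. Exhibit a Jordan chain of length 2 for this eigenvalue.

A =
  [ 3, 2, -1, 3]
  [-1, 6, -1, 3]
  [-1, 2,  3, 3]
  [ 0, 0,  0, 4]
A Jordan chain for λ = 4 of length 2:
v_1 = (-1, -1, -1, 0)ᵀ
v_2 = (1, 0, 0, 0)ᵀ

Let N = A − (4)·I. We want v_2 with N^2 v_2 = 0 but N^1 v_2 ≠ 0; then v_{j-1} := N · v_j for j = 2, …, 2.

Pick v_2 = (1, 0, 0, 0)ᵀ.
Then v_1 = N · v_2 = (-1, -1, -1, 0)ᵀ.

Sanity check: (A − (4)·I) v_1 = (0, 0, 0, 0)ᵀ = 0. ✓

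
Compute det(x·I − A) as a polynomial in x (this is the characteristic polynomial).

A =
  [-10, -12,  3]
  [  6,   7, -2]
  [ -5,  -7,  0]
x^3 + 3*x^2 + 3*x + 1

Expanding det(x·I − A) (e.g. by cofactor expansion or by noting that A is similar to its Jordan form J, which has the same characteristic polynomial as A) gives
  χ_A(x) = x^3 + 3*x^2 + 3*x + 1
which factors as (x + 1)^3. The eigenvalues (with algebraic multiplicities) are λ = -1 with multiplicity 3.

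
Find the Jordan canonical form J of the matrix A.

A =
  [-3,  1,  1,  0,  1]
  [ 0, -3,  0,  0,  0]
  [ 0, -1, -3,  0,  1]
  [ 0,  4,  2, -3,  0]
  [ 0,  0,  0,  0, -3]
J_3(-3) ⊕ J_1(-3) ⊕ J_1(-3)

The characteristic polynomial is
  det(x·I − A) = x^5 + 15*x^4 + 90*x^3 + 270*x^2 + 405*x + 243 = (x + 3)^5

Eigenvalues and multiplicities (the geometric multiplicity of λ is n − rank(A − λI), which equals the number of Jordan blocks for λ):
  λ = -3: algebraic multiplicity = 5, geometric multiplicity = 3

Determining the block sizes for each eigenvalue:
  λ = -3: with am = 5 and gm = 3, the partition is not yet determined (e.g. several partitions of 5 into 3 parts exist). Let N = A − (-3)·I. Computing rank(N^1) = 2, rank(N^2) = 1, rank(N^3) = 0; the number of blocks of size ≥ j is rank(N^{j−1}) − rank(N^j), giving [3, 1, 1]. So we have 1 block(s) of size 3, 2 block(s) of size 1 → block sizes [3, 1, 1]

Assembling the blocks gives a Jordan form
J =
  [-3,  1,  0,  0,  0]
  [ 0, -3,  1,  0,  0]
  [ 0,  0, -3,  0,  0]
  [ 0,  0,  0, -3,  0]
  [ 0,  0,  0,  0, -3]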